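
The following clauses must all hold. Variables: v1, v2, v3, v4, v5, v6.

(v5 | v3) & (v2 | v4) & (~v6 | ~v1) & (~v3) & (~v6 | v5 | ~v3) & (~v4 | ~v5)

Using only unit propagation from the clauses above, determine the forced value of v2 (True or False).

True

Unit clause (~v3) sets v3 = False.
(v5 | v3): since v3 = False, the clause reduces to (v5). v5 = True.
In (~v4 | ~v5), ~v5 is now false; ~v4 must hold, so v4 = False.
In (v2 | v4), v4 is now false; v2 must hold, so v2 = True.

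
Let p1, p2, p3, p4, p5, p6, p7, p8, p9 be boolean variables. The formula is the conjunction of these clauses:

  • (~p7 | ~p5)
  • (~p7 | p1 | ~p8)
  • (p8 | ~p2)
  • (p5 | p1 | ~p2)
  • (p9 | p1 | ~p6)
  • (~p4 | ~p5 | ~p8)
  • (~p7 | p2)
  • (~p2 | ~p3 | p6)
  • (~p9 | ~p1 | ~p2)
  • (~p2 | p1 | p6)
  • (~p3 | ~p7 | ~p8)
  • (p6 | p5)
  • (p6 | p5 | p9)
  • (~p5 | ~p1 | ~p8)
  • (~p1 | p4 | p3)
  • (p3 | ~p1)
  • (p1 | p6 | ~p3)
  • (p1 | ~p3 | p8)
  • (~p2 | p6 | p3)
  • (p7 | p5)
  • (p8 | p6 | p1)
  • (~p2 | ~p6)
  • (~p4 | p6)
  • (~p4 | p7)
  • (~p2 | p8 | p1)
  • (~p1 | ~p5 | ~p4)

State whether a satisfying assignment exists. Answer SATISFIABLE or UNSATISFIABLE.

SATISFIABLE

Try p1 = True.
  then p3 is forced to True.
Set p2 = False and propagate.
  then p7 is forced to False.
  then p5 is forced to True.
  then p8 is forced to False.
  then p4 is forced to False.
p6, p9 are now unconstrained; take p6 = True, p9 = False.
Every clause has at least one true literal under this assignment.
So p1=T  p2=F  p3=T  p4=F  p5=T  p6=T  p7=F  p8=F  p9=F is a satisfying assignment.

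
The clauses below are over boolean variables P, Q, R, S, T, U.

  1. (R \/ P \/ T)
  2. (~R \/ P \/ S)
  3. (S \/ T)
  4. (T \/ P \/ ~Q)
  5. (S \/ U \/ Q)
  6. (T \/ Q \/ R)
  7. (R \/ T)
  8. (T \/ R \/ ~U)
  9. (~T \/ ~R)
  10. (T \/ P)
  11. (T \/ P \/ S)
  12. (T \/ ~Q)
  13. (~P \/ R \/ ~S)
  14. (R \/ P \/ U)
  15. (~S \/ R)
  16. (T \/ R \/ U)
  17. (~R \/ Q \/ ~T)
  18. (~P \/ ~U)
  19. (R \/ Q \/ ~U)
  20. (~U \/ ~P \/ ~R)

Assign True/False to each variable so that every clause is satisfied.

P=T, Q=F, R=T, S=T, T=F, U=F

Check each clause:
  1. (T \/ P \/ R) — P is true.
  2. (S \/ ~R \/ P) — P is true.
  3. (S \/ T) — S is true.
  4. (T \/ ~Q \/ P) — P is true.
  5. (S \/ U \/ Q) — S is true.
  6. (R \/ T \/ Q) — R is true.
  7. (T \/ R) — R is true.
  8. (R \/ T \/ ~U) — ~U is true.
  9. (~R \/ ~T) — ~T is true.
  10. (T \/ P) — P is true.
  11. (S \/ P \/ T) — P is true.
  12. (~Q \/ T) — ~Q is true.
  13. (~S \/ R \/ ~P) — R is true.
  14. (R \/ P \/ U) — P is true.
  15. (R \/ ~S) — R is true.
  16. (U \/ T \/ R) — R is true.
  17. (~T \/ ~R \/ Q) — ~T is true.
  18. (~U \/ ~P) — ~U is true.
  19. (R \/ Q \/ ~U) — R is true.
  20. (~R \/ ~P \/ ~U) — ~U is true.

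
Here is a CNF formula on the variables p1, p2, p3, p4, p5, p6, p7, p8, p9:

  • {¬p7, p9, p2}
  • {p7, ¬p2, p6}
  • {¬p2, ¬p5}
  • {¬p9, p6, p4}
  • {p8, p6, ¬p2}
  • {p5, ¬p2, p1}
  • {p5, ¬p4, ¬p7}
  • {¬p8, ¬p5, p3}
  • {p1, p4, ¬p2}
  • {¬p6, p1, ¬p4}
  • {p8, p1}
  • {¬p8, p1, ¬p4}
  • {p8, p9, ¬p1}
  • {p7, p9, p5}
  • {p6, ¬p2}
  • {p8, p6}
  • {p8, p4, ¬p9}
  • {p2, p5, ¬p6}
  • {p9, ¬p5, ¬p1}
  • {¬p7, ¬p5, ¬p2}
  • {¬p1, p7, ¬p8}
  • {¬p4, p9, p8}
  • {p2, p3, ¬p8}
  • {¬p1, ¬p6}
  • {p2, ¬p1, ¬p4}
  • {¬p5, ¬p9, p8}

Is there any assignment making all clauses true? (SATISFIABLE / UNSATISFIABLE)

SATISFIABLE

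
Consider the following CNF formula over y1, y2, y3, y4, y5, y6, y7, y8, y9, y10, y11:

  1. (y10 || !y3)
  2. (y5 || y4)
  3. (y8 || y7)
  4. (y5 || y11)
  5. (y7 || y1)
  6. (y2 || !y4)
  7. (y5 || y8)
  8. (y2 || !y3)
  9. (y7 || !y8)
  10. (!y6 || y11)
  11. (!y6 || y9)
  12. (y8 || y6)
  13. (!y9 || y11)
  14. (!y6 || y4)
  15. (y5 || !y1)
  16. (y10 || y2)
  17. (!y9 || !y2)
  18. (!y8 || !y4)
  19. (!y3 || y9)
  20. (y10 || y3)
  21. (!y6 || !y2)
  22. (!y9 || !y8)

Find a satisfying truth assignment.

y1=True, y2=True, y3=False, y4=False, y5=True, y6=False, y7=True, y8=True, y9=False, y10=True, y11=True

Check each clause:
  1. (!y3 || y10) — y10 is true.
  2. (y5 || y4) — y5 is true.
  3. (y7 || y8) — y8 is true.
  4. (y5 || y11) — y11 is true.
  5. (y1 || y7) — y1 is true.
  6. (y2 || !y4) — y2 is true.
  7. (y5 || y8) — y8 is true.
  8. (!y3 || y2) — y2 is true.
  9. (y7 || !y8) — y7 is true.
  10. (!y6 || y11) — !y6 is true.
  11. (!y6 || y9) — !y6 is true.
  12. (y6 || y8) — y8 is true.
  13. (!y9 || y11) — y11 is true.
  14. (!y6 || y4) — !y6 is true.
  15. (!y1 || y5) — y5 is true.
  16. (y2 || y10) — y2 is true.
  17. (!y2 || !y9) — !y9 is true.
  18. (!y8 || !y4) — !y4 is true.
  19. (!y3 || y9) — !y3 is true.
  20. (y3 || y10) — y10 is true.
  21. (!y6 || !y2) — !y6 is true.
  22. (!y8 || !y9) — !y9 is true.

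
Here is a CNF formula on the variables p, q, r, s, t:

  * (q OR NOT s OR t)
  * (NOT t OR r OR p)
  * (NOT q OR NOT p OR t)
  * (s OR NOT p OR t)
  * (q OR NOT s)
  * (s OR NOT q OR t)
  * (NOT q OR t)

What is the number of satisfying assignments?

11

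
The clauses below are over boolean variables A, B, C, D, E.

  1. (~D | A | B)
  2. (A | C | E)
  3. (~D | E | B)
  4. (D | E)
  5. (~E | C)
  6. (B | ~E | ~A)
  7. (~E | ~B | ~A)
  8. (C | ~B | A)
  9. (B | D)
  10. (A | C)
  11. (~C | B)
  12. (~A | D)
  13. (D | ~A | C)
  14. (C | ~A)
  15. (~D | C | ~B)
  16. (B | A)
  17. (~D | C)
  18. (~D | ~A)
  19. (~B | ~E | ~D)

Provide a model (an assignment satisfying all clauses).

Set A = False and propagate.
  then C is forced to True.
  then B is forced to True.
Set D = False and propagate.
  then E is forced to True.
Every clause has at least one true literal under this assignment.

A=F, B=T, C=T, D=F, E=T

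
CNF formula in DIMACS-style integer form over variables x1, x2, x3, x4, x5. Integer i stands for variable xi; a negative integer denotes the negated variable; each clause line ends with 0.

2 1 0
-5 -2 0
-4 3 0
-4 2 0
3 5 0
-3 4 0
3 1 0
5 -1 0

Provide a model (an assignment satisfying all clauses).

x1=True, x2=False, x3=False, x4=False, x5=True

Try x1 = True.
  then x5 is forced to True.
  then x2 is forced to False.
  then x4 is forced to False.
  then x3 is forced to False.
Every clause has at least one true literal under this assignment.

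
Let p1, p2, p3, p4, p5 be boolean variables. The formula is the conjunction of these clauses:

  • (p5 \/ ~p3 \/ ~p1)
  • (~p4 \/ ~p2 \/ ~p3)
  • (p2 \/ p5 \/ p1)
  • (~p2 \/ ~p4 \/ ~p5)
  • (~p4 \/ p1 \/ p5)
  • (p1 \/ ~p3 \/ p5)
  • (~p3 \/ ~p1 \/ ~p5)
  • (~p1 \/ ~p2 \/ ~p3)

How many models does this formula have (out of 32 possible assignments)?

14

Case analysis on p1 and p5:
  p1=1, p5=1: remaining (p2,p3,p4) ∈ {(0,0,0); (0,0,1); (1,0,0)} — 3.
  p1=1, p5=0: remaining (p2,p3,p4) ∈ {(0,0,0); (0,0,1); (1,0,0); (1,0,1)} — 4.
  p1=0, p5=1: p3 free; 3 ways for (p2,p4) × 2^1 = 6.
  p1=0, p5=0: remaining (p2,p3,p4) ∈ {(1,0,0)} — 1.
Total: 3 + 4 + 6 + 1 = 14.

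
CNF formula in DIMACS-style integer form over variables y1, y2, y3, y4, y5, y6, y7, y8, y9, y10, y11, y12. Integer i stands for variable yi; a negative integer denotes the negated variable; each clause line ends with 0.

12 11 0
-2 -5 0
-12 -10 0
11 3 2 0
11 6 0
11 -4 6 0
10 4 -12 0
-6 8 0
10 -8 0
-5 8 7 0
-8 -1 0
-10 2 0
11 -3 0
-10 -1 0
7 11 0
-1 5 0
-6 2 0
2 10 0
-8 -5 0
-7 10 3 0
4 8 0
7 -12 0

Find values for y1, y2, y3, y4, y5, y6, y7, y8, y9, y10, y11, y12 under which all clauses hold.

Pure literal: y1 appears only negated; assign y1 = False.
Pure literal: y11 appears only positively; assign y11 = True.
Branch on y2: take y2 = True.
  then y5 is forced to False.
Try y3 = False.
The remaining clauses are satisfied by y4 = False, y6 = False, y7 = False, y8 = True, y9 = False, y10 = True, y12 = False.

y1=F, y2=T, y3=F, y4=F, y5=F, y6=F, y7=F, y8=T, y9=F, y10=T, y11=T, y12=F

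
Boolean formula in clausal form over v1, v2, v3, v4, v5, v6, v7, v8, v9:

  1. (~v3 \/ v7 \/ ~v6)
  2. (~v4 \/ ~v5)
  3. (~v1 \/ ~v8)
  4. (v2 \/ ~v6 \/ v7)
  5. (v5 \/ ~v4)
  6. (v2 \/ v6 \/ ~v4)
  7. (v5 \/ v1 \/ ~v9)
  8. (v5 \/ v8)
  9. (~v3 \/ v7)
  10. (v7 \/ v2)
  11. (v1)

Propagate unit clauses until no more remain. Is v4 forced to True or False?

(v1) is a unit clause: v1 = True.
In (~v8 \/ ~v1), ~v1 is now false; ~v8 must hold, so v8 = False.
(v8 \/ v5): since v8 = False, the clause reduces to (v5). v5 = True.
From (~v4 \/ ~v5) and v5 = True: v4 = False.

False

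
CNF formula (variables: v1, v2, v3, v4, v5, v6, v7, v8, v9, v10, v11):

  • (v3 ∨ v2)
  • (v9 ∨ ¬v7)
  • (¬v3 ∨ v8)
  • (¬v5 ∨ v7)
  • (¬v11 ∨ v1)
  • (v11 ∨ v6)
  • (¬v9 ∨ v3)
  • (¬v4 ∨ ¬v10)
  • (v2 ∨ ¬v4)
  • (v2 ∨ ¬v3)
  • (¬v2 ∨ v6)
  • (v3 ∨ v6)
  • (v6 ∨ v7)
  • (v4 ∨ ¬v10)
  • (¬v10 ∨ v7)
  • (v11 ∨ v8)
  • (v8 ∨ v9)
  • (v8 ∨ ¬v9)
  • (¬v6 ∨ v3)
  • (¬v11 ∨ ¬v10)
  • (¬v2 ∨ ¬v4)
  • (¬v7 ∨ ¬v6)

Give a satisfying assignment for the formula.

v1 = F, v2 = T, v3 = T, v4 = F, v5 = F, v6 = T, v7 = F, v8 = T, v9 = F, v10 = F, v11 = F

Pure literal: v5 appears only negated; assign v5 = False.
Pure literal: v8 appears only positively; assign v8 = True.
Branch on v1: take v1 = False.
  then v11 is forced to False.
  then v6 is forced to True.
  then v3 is forced to True.
  then v2 is forced to True.
  then v4 is forced to False.
  then v10 is forced to False.
  then v7 is forced to False.
v9 is now unconstrained; take v9 = False.
Every clause has at least one true literal under this assignment.
Check each clause:
  1. (v2 ∨ v3) — v2 is true.
  2. (v9 ∨ ¬v7) — ¬v7 is true.
  3. (v8 ∨ ¬v3) — v8 is true.
  4. (v7 ∨ ¬v5) — ¬v5 is true.
  5. (¬v11 ∨ v1) — ¬v11 is true.
  6. (v11 ∨ v6) — v6 is true.
  7. (¬v9 ∨ v3) — v3 is true.
  8. (¬v10 ∨ ¬v4) — ¬v4 is true.
  9. (v2 ∨ ¬v4) — v2 is true.
  10. (v2 ∨ ¬v3) — v2 is true.
  11. (¬v2 ∨ v6) — v6 is true.
  12. (v3 ∨ v6) — v3 is true.
  13. (v7 ∨ v6) — v6 is true.
  14. (¬v10 ∨ v4) — ¬v10 is true.
  15. (v7 ∨ ¬v10) — ¬v10 is true.
  16. (v8 ∨ v11) — v8 is true.
  17. (v9 ∨ v8) — v8 is true.
  18. (v8 ∨ ¬v9) — v8 is true.
  19. (v3 ∨ ¬v6) — v3 is true.
  20. (¬v11 ∨ ¬v10) — ¬v11 is true.
  21. (¬v4 ∨ ¬v2) — ¬v4 is true.
  22. (¬v6 ∨ ¬v7) — ¬v7 is true.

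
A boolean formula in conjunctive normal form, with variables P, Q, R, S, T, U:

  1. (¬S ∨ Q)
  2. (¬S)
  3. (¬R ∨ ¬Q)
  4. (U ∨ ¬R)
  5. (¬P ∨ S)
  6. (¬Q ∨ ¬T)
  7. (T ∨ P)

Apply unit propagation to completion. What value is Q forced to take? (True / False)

Unit clause (¬S) sets S = False.
(S ∨ ¬P): since S = False, the clause reduces to (¬P). P = False.
In (P ∨ T), P is now false; T must hold, so T = True.
(¬Q ∨ ¬T) with T = True leaves only ¬Q, so Q = False.

False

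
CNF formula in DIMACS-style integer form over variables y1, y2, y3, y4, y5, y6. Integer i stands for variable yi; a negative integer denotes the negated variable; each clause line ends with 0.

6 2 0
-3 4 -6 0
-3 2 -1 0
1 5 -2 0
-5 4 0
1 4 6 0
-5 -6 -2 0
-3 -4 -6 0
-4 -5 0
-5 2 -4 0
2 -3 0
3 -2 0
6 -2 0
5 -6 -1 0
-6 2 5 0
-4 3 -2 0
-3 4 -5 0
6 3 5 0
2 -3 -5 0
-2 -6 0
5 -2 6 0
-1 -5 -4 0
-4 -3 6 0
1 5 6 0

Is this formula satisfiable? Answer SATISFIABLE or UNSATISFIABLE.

y2 = True:
  propagation gives y3=True, y6=True; an empty clause results — contradiction.
y2 = False:
  propagation gives y6=True, y3=False, y5=True, y4=True; an empty clause results — contradiction.
Every branch closes, so no satisfying assignment exists.

UNSATISFIABLE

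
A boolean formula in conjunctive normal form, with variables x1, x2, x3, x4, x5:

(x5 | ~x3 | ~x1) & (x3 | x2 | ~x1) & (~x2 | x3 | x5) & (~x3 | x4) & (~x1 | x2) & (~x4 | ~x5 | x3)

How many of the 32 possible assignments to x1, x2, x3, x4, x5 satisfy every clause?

Split on x3, then x1.
  x3=T, x1=T: remaining (x2,x4,x5) ∈ {(T,T,T)} — 1.
  x3=T, x1=F: remaining (x2,x4,x5) ∈ {(F,T,F); (F,T,T); (T,T,F); (T,T,T)} — 4.
  x3=F, x1=T: remaining (x2,x4,x5) ∈ {(T,F,T)} — 1.
  x3=F, x1=F: remaining (x2,x4,x5) ∈ {(F,F,F); (F,F,T); (F,T,F); (T,F,T)} — 4.
Total: 1 + 4 + 1 + 4 = 10.

10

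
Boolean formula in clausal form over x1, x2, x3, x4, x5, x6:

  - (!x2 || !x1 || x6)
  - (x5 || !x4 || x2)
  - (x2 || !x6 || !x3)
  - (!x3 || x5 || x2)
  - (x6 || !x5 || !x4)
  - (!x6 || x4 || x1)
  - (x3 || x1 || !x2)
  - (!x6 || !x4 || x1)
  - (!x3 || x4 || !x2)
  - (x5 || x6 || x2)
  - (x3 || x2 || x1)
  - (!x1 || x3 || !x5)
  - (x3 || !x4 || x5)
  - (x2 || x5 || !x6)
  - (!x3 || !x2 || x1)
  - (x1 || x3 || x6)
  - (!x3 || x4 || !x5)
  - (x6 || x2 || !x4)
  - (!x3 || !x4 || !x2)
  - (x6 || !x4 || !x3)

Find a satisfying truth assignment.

x1=T, x2=T, x3=F, x4=F, x5=F, x6=T

Branch on x1: take x1 = True.
Try x2 = True.
  then x6 is forced to True.
For the remaining variables, x3 = False, x4 = False, x5 = False works.
Check each clause:
  1. (!x1 || x6 || !x2) — x6 is true.
  2. (x2 || !x4 || x5) — x2 is true.
  3. (!x6 || !x3 || x2) — x2 is true.
  4. (!x3 || x5 || x2) — !x3 is true.
  5. (!x4 || x6 || !x5) — !x5 is true.
  6. (x1 || !x6 || x4) — x1 is true.
  7. (x3 || !x2 || x1) — x1 is true.
  8. (x1 || !x4 || !x6) — x1 is true.
  9. (!x3 || !x2 || x4) — !x3 is true.
  10. (x6 || x5 || x2) — x2 is true.
  11. (x3 || x1 || x2) — x1 is true.
  12. (!x5 || !x1 || x3) — !x5 is true.
  13. (x5 || x3 || !x4) — !x4 is true.
  14. (x5 || !x6 || x2) — x2 is true.
  15. (x1 || !x3 || !x2) — x1 is true.
  16. (x3 || x6 || x1) — x1 is true.
  17. (!x5 || x4 || !x3) — !x5 is true.
  18. (!x4 || x6 || x2) — x2 is true.
  19. (!x2 || !x4 || !x3) — !x4 is true.
  20. (!x3 || !x4 || x6) — !x4 is true.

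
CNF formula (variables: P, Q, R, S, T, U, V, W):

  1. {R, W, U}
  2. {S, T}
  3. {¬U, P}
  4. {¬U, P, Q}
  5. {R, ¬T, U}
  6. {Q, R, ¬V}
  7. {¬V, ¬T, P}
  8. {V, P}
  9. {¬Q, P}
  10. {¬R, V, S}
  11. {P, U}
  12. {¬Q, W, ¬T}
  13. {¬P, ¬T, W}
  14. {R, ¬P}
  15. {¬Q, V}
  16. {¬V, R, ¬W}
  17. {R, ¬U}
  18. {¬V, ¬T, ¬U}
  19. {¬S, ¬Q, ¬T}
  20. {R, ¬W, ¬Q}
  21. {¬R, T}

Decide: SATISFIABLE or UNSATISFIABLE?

SATISFIABLE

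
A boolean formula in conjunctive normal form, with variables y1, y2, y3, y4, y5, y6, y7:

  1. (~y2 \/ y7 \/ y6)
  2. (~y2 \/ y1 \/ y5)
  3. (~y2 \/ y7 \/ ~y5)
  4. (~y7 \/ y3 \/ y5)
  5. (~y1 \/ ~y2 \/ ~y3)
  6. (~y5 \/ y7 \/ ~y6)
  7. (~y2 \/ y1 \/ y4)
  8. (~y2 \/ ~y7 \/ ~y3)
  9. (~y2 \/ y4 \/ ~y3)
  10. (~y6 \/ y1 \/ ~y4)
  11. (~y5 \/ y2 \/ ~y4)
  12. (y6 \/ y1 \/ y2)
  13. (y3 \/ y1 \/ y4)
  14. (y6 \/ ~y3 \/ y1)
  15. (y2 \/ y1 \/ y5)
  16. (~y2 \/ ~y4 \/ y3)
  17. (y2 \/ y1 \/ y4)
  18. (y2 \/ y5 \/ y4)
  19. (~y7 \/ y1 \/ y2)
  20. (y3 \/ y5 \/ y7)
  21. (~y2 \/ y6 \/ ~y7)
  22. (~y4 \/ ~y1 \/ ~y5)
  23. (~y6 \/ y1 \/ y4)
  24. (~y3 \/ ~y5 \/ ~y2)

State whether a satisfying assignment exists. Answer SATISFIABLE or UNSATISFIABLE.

SATISFIABLE

Try y1 = True.
For the remaining variables, y2 = False, y3 = True, y4 = False, y5 = True, y6 = True, y7 = True works.
So y1=T, y2=F, y3=T, y4=F, y5=T, y6=T, y7=T is a satisfying assignment.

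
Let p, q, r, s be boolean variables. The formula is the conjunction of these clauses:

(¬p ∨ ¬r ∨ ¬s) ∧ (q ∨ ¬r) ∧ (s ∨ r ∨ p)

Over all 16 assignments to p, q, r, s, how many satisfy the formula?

Split on r, then p.
  r=T, p=T: remaining (q,s) ∈ {(T,F)} — 1.
  r=T, p=F: remaining (q,s) ∈ {(T,F); (T,T)} — 2.
  r=F, p=T: remaining (q,s) ∈ {(F,F); (F,T); (T,F); (T,T)} — 4.
  r=F, p=F: remaining (q,s) ∈ {(F,T); (T,T)} — 2.
Total: 1 + 2 + 4 + 2 = 9.

9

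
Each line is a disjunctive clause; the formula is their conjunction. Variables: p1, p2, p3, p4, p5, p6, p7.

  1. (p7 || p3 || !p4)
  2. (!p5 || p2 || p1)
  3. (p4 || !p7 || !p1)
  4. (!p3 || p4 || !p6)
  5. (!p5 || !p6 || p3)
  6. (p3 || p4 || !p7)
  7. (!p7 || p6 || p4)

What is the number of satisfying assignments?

57

Case analysis on p4 and p3:
  p4=T, p3=T: p6, p7 free; 7 ways for (p1,p2,p5) × 2^2 = 28.
  p4=T, p3=F: 11 of the 32 assignments to (p1,p2,p5,p6,p7) work.
  p4=F, p3=T: 7 of the 32 assignments to (p1,p2,p5,p6,p7) work.
  p4=F, p3=F: 11 of the 32 assignments to (p1,p2,p5,p6,p7) work.
Total: 28 + 11 + 7 + 11 = 57.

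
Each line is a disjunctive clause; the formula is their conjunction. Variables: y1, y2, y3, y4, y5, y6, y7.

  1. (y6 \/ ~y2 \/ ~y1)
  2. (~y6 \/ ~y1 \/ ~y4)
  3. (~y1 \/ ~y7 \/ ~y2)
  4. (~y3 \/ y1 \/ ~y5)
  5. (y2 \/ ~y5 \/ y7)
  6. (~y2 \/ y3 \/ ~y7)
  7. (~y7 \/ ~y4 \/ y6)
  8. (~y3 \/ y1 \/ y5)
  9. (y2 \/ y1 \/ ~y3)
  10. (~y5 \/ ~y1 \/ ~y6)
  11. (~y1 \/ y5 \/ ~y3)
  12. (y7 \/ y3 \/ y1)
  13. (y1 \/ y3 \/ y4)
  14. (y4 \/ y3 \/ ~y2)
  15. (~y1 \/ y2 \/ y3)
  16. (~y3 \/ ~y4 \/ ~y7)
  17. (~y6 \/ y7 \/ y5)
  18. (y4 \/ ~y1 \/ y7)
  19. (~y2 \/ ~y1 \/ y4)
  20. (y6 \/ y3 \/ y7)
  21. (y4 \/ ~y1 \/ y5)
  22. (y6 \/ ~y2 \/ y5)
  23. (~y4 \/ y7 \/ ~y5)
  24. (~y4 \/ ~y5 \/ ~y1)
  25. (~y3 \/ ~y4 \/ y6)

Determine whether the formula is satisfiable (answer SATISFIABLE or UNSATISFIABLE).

SATISFIABLE

Set y1 = False and propagate.
Branch on y2: take y2 = False.
  then y3 is forced to False.
  then y7 is forced to True.
  then y4 is forced to True.
  then y6 is forced to True.
y5 is now unconstrained; take y5 = True.
So y1=F  y2=F  y3=F  y4=T  y5=T  y6=T  y7=T is a satisfying assignment.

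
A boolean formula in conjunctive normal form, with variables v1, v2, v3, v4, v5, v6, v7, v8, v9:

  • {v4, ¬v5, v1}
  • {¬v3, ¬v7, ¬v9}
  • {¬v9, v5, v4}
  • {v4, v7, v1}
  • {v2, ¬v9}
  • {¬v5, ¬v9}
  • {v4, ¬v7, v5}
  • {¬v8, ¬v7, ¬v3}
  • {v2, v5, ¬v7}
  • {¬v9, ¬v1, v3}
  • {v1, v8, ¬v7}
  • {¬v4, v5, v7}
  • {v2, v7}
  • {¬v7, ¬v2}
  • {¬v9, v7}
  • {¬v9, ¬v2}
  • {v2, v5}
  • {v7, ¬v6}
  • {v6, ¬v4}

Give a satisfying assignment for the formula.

Pure literal: v9 appears only negated; assign v9 = False.
Try v1 = True.
Branch on v2: take v2 = True.
  then v7 is forced to False.
  then v6 is forced to False.
  then v4 is forced to False.
v3, v5, v8 are now unconstrained; take v3 = True, v5 = False, v8 = False.

v1=True, v2=True, v3=True, v4=False, v5=False, v6=False, v7=False, v8=False, v9=False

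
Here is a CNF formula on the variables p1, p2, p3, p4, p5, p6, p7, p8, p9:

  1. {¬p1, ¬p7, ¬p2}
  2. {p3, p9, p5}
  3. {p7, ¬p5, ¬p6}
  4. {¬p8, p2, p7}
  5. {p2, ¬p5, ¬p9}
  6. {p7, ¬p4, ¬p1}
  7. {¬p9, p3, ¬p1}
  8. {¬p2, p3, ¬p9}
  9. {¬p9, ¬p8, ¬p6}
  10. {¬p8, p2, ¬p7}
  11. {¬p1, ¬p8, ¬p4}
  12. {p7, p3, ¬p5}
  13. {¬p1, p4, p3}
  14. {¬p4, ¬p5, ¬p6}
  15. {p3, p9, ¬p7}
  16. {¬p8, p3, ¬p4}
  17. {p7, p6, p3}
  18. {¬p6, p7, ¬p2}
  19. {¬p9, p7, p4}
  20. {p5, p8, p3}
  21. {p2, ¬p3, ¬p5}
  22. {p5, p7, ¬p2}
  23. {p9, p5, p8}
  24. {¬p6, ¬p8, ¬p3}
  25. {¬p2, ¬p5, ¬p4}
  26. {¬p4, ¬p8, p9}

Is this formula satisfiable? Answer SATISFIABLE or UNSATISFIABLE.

p1 occurs only negated in the remaining clauses — set p1 = False.
Try p2 = True.
Branch on p3: take p3 = True.
For the remaining variables, p4 = False, p5 = True, p6 = False, p7 = True, p8 = False, p9 = False works.
So p1=False, p2=True, p3=True, p4=False, p5=True, p6=False, p7=True, p8=False, p9=False is a satisfying assignment.

SATISFIABLE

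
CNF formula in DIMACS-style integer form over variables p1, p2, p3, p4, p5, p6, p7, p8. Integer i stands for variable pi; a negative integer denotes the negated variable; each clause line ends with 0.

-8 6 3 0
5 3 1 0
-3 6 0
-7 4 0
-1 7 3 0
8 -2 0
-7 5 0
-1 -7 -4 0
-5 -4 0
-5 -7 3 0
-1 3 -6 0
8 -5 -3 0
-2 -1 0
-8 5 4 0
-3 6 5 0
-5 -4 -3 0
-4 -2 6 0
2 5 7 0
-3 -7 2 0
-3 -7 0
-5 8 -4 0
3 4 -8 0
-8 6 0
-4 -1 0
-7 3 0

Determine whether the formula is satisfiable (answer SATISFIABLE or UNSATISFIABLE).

SATISFIABLE

Branch on p1: take p1 = False.
For the remaining variables, p2 = True, p3 = True, p4 = False, p5 = True, p6 = True, p7 = False, p8 = True works.
So p1=F  p2=T  p3=T  p4=F  p5=T  p6=T  p7=F  p8=T is a satisfying assignment.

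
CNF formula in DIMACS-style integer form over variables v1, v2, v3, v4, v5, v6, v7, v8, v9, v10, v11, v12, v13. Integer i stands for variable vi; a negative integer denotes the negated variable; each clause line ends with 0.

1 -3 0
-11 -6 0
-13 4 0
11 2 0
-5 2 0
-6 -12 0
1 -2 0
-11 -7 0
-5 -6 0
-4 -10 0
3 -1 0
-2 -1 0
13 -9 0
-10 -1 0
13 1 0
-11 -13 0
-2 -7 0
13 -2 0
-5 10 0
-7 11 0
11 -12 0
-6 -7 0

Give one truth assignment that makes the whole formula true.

v1=1, v2=0, v3=1, v4=1, v5=0, v6=0, v7=0, v8=0, v9=0, v10=0, v11=1, v12=1, v13=0

Check each clause:
  1. (v1 ∨ ¬v3) — v1 is true.
  2. (¬v11 ∨ ¬v6) — ¬v6 is true.
  3. (v4 ∨ ¬v13) — ¬v13 is true.
  4. (v2 ∨ v11) — v11 is true.
  5. (¬v5 ∨ v2) — ¬v5 is true.
  6. (¬v12 ∨ ¬v6) — ¬v6 is true.
  7. (v1 ∨ ¬v2) — v1 is true.
  8. (¬v11 ∨ ¬v7) — ¬v7 is true.
  9. (¬v6 ∨ ¬v5) — ¬v6 is true.
  10. (¬v4 ∨ ¬v10) — ¬v10 is true.
  11. (¬v1 ∨ v3) — v3 is true.
  12. (¬v2 ∨ ¬v1) — ¬v2 is true.
  13. (¬v9 ∨ v13) — ¬v9 is true.
  14. (¬v1 ∨ ¬v10) — ¬v10 is true.
  15. (v13 ∨ v1) — v1 is true.
  16. (¬v11 ∨ ¬v13) — ¬v13 is true.
  17. (¬v7 ∨ ¬v2) — ¬v7 is true.
  18. (v13 ∨ ¬v2) — ¬v2 is true.
  19. (¬v5 ∨ v10) — ¬v5 is true.
  20. (¬v7 ∨ v11) — ¬v7 is true.
  21. (¬v12 ∨ v11) — v11 is true.
  22. (¬v7 ∨ ¬v6) — ¬v7 is true.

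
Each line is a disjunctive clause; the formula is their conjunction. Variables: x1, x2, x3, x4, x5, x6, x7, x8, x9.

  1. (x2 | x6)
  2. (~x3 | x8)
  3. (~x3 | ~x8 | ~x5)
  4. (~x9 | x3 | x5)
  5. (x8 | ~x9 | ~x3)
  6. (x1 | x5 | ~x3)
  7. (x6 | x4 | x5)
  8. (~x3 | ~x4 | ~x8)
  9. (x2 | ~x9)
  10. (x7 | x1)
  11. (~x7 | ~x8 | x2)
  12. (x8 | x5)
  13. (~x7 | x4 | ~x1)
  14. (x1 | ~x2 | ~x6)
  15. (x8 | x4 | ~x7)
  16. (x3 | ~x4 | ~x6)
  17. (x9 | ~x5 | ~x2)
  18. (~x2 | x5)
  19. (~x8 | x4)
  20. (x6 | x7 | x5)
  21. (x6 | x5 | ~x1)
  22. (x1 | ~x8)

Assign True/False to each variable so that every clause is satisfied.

x1=0, x2=1, x3=0, x4=1, x5=1, x6=0, x7=1, x8=0, x9=1

Branch on x1: take x1 = False.
  then x7 is forced to True.
  then x8 is forced to False.
  then x3 is forced to False.
  then x5 is forced to True.
  then x4 is forced to True.
  then x6 is forced to False.
  then x2 is forced to True.
  then x9 is forced to True.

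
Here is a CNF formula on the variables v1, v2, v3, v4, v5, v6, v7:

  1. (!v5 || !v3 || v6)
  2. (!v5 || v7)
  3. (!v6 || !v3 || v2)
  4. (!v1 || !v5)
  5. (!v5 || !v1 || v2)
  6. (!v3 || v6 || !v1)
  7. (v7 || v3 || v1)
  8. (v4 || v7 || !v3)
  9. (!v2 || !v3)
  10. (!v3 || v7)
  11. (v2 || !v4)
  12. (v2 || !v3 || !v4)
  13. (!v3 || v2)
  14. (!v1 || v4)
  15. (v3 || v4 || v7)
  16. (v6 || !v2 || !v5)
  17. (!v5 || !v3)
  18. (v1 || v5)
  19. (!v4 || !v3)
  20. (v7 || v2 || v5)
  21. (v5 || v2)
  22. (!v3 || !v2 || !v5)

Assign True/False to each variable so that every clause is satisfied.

v1=F, v2=T, v3=F, v4=T, v5=T, v6=T, v7=T

Pure literal: v7 appears only positively; assign v7 = True.
Set v1 = False and propagate.
  then v5 is forced to True.
  then v3 is forced to False.
Set v2 = True and propagate.
  then v6 is forced to True.
v4 is now unconstrained; take v4 = True.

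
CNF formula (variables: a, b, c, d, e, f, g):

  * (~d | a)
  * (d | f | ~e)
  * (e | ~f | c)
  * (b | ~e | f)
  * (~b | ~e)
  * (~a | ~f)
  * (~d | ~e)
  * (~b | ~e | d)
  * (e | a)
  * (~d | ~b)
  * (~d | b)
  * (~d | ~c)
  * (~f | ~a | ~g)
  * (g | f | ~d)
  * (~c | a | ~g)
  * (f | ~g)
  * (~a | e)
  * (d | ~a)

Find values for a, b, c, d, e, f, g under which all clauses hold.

a=False, b=False, c=False, d=False, e=True, f=True, g=True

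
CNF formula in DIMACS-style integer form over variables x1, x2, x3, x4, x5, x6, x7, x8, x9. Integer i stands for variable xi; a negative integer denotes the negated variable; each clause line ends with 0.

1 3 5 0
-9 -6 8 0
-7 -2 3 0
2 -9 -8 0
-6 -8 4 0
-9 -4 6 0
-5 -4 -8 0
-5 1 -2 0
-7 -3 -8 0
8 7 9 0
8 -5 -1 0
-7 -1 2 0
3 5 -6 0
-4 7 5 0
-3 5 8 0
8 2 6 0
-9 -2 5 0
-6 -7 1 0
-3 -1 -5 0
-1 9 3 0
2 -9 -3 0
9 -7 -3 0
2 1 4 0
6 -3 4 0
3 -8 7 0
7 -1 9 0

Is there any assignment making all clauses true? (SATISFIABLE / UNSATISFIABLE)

x3 = True:
  x8 = True:
    x4 = True:
      propagation gives x5=False; contradiction.
    x4 = False:
      propagation gives x6=False; contradiction.
  x8 = False:
    propagation gives x5=True, x1=False, x2=False, x6=True; an empty clause results — contradiction.
x3 = False:
  x1 = True:
    x8 = True:
      propagation gives x2=True, x7=False; contradiction.
    x8 = False:
      propagation gives x6=False, x4=False, x5=False; contradiction.
  x1 = False:
    propagation gives x5=True, x2=False, x4=True, x8=False; an empty clause results — contradiction.
Every branch closes, so no satisfying assignment exists.

UNSATISFIABLE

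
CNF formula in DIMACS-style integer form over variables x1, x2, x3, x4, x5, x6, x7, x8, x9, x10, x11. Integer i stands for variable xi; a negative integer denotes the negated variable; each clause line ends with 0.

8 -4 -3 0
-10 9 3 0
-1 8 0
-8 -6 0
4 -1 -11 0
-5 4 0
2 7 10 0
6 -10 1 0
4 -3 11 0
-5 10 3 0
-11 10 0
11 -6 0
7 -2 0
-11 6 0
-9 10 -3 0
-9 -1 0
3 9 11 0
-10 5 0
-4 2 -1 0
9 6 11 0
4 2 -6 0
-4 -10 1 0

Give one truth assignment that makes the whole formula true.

x1 = F, x2 = T, x3 = F, x4 = T, x5 = F, x6 = F, x7 = T, x8 = F, x9 = T, x10 = F, x11 = F

Check each clause:
  1. (~x3 | x8 | ~x4) — ~x3 is true.
  2. (~x10 | x3 | x9) — x9 is true.
  3. (~x1 | x8) — ~x1 is true.
  4. (~x6 | ~x8) — ~x8 is true.
  5. (x4 | ~x11 | ~x1) — x4 is true.
  6. (~x5 | x4) — ~x5 is true.
  7. (x10 | x2 | x7) — x2 is true.
  8. (~x10 | x6 | x1) — ~x10 is true.
  9. (x4 | x11 | ~x3) — x4 is true.
  10. (x3 | ~x5 | x10) — ~x5 is true.
  11. (~x11 | x10) — ~x11 is true.
  12. (x11 | ~x6) — ~x6 is true.
  13. (~x2 | x7) — x7 is true.
  14. (x6 | ~x11) — ~x11 is true.
  15. (x10 | ~x3 | ~x9) — ~x3 is true.
  16. (~x9 | ~x1) — ~x1 is true.
  17. (x3 | x11 | x9) — x9 is true.
  18. (~x10 | x5) — ~x10 is true.
  19. (x2 | ~x4 | ~x1) — x2 is true.
  20. (x11 | x9 | x6) — x9 is true.
  21. (x2 | x4 | ~x6) — ~x6 is true.
  22. (~x10 | ~x4 | x1) — ~x10 is true.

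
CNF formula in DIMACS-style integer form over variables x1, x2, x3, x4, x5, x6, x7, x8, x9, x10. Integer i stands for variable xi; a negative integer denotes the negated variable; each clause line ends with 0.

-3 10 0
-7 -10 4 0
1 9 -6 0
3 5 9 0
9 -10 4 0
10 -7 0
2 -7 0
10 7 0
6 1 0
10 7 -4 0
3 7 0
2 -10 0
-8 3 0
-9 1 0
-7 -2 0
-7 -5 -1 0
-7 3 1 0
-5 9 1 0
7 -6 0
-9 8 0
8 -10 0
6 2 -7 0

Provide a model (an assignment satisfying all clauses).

Branch on x1: take x1 = True.
Branch on x2: take x2 = True.
  then x7 is forced to False.
  then x10 is forced to True.
  then x3 is forced to True.
  then x6 is forced to False.
  then x8 is forced to True.
The remaining clauses are satisfied by x4 = False, x5 = True, x9 = True.

x1=True, x2=True, x3=True, x4=False, x5=True, x6=False, x7=False, x8=True, x9=True, x10=True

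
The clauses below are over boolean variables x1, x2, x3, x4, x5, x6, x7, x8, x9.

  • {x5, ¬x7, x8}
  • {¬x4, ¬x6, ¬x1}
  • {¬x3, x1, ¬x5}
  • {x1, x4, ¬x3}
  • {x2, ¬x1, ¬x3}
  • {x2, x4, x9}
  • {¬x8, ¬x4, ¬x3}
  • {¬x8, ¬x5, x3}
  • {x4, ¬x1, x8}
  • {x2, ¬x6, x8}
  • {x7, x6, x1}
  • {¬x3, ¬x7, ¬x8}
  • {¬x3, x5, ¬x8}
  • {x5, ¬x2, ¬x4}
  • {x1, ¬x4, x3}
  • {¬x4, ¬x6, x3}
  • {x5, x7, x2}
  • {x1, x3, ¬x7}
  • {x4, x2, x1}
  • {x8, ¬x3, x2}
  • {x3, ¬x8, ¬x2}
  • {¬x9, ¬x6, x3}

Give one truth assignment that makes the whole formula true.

x1=False, x2=True, x3=False, x4=False, x5=True, x6=True, x7=False, x8=False, x9=False

Try x1 = False.
Branch on x2: take x2 = True.
The remaining clauses are satisfied by x3 = False, x4 = False, x5 = True, x6 = True, x7 = False, x8 = False, x9 = False.
Every clause has at least one true literal under this assignment.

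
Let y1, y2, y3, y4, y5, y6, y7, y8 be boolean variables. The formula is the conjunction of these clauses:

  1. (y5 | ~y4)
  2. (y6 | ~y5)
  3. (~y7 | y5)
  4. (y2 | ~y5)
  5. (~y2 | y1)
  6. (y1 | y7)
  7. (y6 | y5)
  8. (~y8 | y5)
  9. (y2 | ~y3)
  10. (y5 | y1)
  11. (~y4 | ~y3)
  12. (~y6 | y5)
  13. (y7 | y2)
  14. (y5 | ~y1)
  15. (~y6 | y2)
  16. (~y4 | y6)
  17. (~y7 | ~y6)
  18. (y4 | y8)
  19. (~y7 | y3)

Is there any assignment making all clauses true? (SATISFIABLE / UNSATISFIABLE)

Set y1 = True and propagate.
  then y5 is forced to True.
  then y6 is forced to True.
  then y2 is forced to True.
  then y7 is forced to False.
Set y3 = False and propagate.
Set y4 = False and propagate.
  then y8 is forced to True.
Every clause has at least one true literal under this assignment.
So y1=1, y2=1, y3=0, y4=0, y5=1, y6=1, y7=0, y8=1 is a satisfying assignment.

SATISFIABLE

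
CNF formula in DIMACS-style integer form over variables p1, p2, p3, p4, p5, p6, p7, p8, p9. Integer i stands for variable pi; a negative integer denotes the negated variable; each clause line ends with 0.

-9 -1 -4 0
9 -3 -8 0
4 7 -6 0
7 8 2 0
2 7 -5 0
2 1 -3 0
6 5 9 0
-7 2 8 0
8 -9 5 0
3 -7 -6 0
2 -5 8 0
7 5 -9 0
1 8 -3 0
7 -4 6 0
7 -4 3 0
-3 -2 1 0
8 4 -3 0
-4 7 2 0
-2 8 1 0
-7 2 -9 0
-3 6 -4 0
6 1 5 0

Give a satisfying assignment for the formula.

Set p1 = True and propagate.
The remaining clauses are satisfied by p2 = True, p3 = True, p4 = False, p5 = True, p6 = False, p7 = True, p8 = True, p9 = True.
Every clause has at least one true literal under this assignment.

p1 = T  p2 = T  p3 = T  p4 = F  p5 = T  p6 = F  p7 = T  p8 = T  p9 = T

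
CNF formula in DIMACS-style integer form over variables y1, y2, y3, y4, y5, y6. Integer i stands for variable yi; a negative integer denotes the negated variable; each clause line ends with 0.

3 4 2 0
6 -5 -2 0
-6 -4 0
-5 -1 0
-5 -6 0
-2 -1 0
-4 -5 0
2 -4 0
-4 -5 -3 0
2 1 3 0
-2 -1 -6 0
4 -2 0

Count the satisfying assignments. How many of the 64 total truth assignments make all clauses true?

7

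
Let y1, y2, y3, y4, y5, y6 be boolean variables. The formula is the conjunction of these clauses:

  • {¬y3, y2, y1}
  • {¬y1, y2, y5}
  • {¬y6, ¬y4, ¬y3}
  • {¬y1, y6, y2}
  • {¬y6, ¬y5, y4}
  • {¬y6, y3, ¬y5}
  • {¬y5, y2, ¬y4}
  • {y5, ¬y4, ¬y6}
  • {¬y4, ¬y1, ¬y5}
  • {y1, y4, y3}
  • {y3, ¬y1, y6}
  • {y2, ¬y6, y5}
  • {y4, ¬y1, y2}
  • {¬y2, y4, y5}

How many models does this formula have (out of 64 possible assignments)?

Split on y4, then y5.
  y4=1, y5=1: remaining (y1,y2,y3,y6) ∈ {(0,1,0,0); (0,1,1,0)} — 2.
  y4=1, y5=0: remaining (y1,y2,y3,y6) ∈ {(0,0,0,0); (0,1,0,0); (0,1,1,0); (1,1,1,0)} — 4.
  y4=0, y5=1: remaining (y1,y2,y3,y6) ∈ {(0,1,1,0); (1,1,1,0)} — 2.
  y4=0, y5=0: a clause becomes empty — 0.
Total: 2 + 4 + 2 + 0 = 8.

8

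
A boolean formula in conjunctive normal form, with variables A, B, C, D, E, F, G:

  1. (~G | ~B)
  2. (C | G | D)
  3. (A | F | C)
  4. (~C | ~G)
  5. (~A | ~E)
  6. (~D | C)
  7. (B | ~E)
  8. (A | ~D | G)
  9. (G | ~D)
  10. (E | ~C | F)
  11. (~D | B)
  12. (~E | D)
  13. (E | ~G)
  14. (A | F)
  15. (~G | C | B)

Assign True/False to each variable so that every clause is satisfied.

A=F  B=T  C=T  D=F  E=F  F=T  G=F

Check each clause:
  1. (~G | ~B) — ~G is true.
  2. (C | D | G) — C is true.
  3. (F | A | C) — C is true.
  4. (~C | ~G) — ~G is true.
  5. (~A | ~E) — ~E is true.
  6. (C | ~D) — C is true.
  7. (~E | B) — B is true.
  8. (A | ~D | G) — ~D is true.
  9. (~D | G) — ~D is true.
  10. (~C | F | E) — F is true.
  11. (B | ~D) — B is true.
  12. (~E | D) — ~E is true.
  13. (~G | E) — ~G is true.
  14. (F | A) — F is true.
  15. (~G | B | C) — ~G is true.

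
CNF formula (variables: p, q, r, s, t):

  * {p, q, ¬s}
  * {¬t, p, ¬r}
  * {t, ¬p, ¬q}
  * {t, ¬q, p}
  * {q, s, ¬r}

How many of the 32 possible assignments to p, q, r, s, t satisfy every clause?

Case analysis on p and q:
  p=1, q=1: remaining (r,s,t) ∈ {(0,0,1); (0,1,1); (1,0,1); (1,1,1)} — 4.
  p=1, q=0: t free; 3 ways for (r,s) × 2^1 = 6.
  p=0, q=1: remaining (r,s,t) ∈ {(0,0,1); (0,1,1)} — 2.
  p=0, q=0: remaining (r,s,t) ∈ {(0,0,0); (0,0,1)} — 2.
Total: 4 + 6 + 2 + 2 = 14.

14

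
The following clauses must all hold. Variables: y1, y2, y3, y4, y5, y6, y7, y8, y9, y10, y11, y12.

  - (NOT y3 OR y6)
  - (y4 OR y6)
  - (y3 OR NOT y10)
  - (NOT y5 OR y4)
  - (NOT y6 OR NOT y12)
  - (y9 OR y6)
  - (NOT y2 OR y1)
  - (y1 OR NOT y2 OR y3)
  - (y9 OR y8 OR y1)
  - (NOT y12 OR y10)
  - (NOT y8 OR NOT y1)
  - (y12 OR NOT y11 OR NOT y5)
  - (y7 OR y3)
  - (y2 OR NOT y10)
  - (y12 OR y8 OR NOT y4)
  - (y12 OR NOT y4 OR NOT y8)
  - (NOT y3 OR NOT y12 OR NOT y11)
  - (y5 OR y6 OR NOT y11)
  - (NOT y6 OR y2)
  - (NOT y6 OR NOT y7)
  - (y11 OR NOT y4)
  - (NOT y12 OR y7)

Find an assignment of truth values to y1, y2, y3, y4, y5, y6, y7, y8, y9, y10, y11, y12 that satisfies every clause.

Pure literal: y9 appears only positively; assign y9 = True.
Branch on y1: take y1 = True.
  then y8 is forced to False.
Try y2 = True.
Branch on y3: take y3 = True.
  then y6 is forced to True.
  then y12 is forced to False.
  then y4 is forced to False.
  then y5 is forced to False.
  then y7 is forced to False.
y10, y11 are now unconstrained; take y10 = True, y11 = False.
Check each clause:
  1. (NOT y3 OR y6) — y6 is true.
  2. (y6 OR y4) — y6 is true.
  3. (NOT y10 OR y3) — y3 is true.
  4. (y4 OR NOT y5) — NOT y5 is true.
  5. (NOT y12 OR NOT y6) — NOT y12 is true.
  6. (y9 OR y6) — y9 is true.
  7. (NOT y2 OR y1) — y1 is true.
  8. (y1 OR y3 OR NOT y2) — y1 is true.
  9. (y9 OR y8 OR y1) — y9 is true.
  10. (y10 OR NOT y12) — y10 is true.
  11. (NOT y1 OR NOT y8) — NOT y8 is true.
  12. (y12 OR NOT y5 OR NOT y11) — NOT y5 is true.
  13. (y7 OR y3) — y3 is true.
  14. (NOT y10 OR y2) — y2 is true.
  15. (y8 OR NOT y4 OR y12) — NOT y4 is true.
  16. (NOT y8 OR NOT y4 OR y12) — NOT y8 is true.
  17. (NOT y12 OR NOT y3 OR NOT y11) — NOT y12 is true.
  18. (y5 OR NOT y11 OR y6) — NOT y11 is true.
  19. (y2 OR NOT y6) — y2 is true.
  20. (NOT y7 OR NOT y6) — NOT y7 is true.
  21. (y11 OR NOT y4) — NOT y4 is true.
  22. (NOT y12 OR y7) — NOT y12 is true.

y1=T, y2=T, y3=T, y4=F, y5=F, y6=T, y7=F, y8=F, y9=T, y10=T, y11=F, y12=F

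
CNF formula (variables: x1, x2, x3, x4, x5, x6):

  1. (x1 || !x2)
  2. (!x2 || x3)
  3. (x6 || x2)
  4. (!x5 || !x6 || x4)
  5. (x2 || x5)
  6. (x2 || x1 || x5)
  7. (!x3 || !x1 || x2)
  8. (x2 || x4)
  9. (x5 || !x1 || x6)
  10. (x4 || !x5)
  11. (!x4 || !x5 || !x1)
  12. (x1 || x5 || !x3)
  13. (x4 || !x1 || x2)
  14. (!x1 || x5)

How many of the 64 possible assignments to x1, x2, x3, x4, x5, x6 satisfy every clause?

2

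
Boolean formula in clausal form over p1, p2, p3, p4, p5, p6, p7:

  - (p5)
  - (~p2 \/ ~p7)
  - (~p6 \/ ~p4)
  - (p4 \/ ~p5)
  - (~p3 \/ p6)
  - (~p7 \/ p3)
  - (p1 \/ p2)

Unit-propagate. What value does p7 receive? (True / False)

(p5) is a unit clause: p5 = True.
In (p4 \/ ~p5), ~p5 is now false; p4 must hold, so p4 = True.
(~p6 \/ ~p4) with p4 = True leaves only ~p6, so p6 = False.
(p6 \/ ~p3): since p6 = False, the clause reduces to (~p3). p3 = False.
(~p7 \/ p3) with p3 = False leaves only ~p7, so p7 = False.

False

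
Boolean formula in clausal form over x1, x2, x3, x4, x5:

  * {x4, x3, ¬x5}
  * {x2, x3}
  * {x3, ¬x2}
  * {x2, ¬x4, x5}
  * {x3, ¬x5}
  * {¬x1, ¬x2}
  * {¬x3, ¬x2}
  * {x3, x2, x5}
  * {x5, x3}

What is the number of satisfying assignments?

The models are:
  x1=0 x2=0 x3=1 x4=0 x5=0
  x1=0 x2=0 x3=1 x4=0 x5=1
  x1=0 x2=0 x3=1 x4=1 x5=1
  x1=1 x2=0 x3=1 x4=0 x5=0
  x1=1 x2=0 x3=1 x4=0 x5=1
  x1=1 x2=0 x3=1 x4=1 x5=1
That's 6 in total.

6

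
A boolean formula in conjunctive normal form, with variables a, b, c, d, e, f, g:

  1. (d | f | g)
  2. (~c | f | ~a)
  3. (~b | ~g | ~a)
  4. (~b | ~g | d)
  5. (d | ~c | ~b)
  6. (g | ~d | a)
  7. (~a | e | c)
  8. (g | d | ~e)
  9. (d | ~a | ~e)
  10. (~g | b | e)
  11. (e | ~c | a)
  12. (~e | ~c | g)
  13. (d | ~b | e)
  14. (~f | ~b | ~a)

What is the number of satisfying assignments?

Split on a, then d.
  a=1, d=1: 7 of the 32 assignments to (b,c,e,f,g) work.
  a=1, d=0: remaining (b,c,e,f,g) ∈ {(0,1,0,1,0)} — 1.
  a=0, d=1: f free; 5 ways for (b,c,e,g) × 2^1 = 10.
  a=0, d=0: 5 of the 32 assignments to (b,c,e,f,g) work.
Total: 7 + 1 + 10 + 5 = 23.

23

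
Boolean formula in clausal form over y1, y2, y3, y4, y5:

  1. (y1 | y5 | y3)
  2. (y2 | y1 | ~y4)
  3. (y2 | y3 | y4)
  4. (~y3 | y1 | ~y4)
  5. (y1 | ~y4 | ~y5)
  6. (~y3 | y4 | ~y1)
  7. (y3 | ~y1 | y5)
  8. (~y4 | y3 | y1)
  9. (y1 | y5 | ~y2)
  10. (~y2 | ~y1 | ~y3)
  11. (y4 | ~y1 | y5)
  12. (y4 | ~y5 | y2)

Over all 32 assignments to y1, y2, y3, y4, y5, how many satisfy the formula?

Satisfying assignments:
  y1=0 y2=0 y3=1 y4=0 y5=0
  y1=0 y2=1 y3=0 y4=0 y5=1
  y1=0 y2=1 y3=1 y4=0 y5=1
  y1=1 y2=0 y3=0 y4=1 y5=1
  y1=1 y2=0 y3=1 y4=1 y5=0
  y1=1 y2=0 y3=1 y4=1 y5=1
  y1=1 y2=1 y3=0 y4=0 y5=1
  y1=1 y2=1 y3=0 y4=1 y5=1
Count: 8.

8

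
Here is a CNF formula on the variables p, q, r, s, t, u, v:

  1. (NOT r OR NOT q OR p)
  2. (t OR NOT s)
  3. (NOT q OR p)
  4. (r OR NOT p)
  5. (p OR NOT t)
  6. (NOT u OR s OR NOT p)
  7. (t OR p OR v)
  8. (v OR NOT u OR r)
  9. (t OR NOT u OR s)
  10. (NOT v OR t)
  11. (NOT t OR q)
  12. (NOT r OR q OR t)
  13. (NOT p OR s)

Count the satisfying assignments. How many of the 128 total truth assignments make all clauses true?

4

The models are:
  p=1 q=1 r=1 s=1 t=1 u=0 v=0
  p=1 q=1 r=1 s=1 t=1 u=0 v=1
  p=1 q=1 r=1 s=1 t=1 u=1 v=0
  p=1 q=1 r=1 s=1 t=1 u=1 v=1
Count: 4.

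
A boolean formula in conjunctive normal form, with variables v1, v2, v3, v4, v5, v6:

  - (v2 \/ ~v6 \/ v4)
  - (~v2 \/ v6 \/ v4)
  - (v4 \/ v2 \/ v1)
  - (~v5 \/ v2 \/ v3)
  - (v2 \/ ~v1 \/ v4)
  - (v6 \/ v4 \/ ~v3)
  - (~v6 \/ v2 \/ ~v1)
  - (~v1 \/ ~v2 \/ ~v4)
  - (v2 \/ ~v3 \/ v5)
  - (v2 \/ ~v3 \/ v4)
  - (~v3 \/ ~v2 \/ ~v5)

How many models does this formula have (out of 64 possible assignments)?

Case analysis on v2 and v4:
  v2=1, v4=1: v6 free; 3 ways for (v1,v3,v5) × 2^1 = 6.
  v2=1, v4=0: v1 free; 3 ways for (v3,v5,v6) × 2^1 = 6.
  v2=0, v4=1: 6 of the 16 assignments to (v1,v3,v5,v6) work.
  v2=0, v4=0: a clause becomes empty — 0.
Total: 6 + 6 + 6 + 0 = 18.

18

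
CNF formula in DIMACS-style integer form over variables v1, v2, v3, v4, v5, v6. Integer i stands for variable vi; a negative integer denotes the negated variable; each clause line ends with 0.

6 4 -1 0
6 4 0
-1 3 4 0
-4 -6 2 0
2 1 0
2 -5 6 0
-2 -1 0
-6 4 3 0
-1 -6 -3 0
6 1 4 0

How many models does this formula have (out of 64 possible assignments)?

Case analysis on v6 and v1:
  v6=1, v1=1: a clause becomes empty — 0.
  v6=1, v1=0: v5 free; 3 ways for (v2,v3,v4) × 2^1 = 6.
  v6=0, v1=1: remaining (v2,v3,v4,v5) ∈ {(0,0,1,0); (0,1,1,0)} — 2.
  v6=0, v1=0: remaining (v2,v3,v4,v5) ∈ {(1,0,1,0); (1,0,1,1); (1,1,1,0); (1,1,1,1)} — 4.
Total: 0 + 6 + 2 + 4 = 12.

12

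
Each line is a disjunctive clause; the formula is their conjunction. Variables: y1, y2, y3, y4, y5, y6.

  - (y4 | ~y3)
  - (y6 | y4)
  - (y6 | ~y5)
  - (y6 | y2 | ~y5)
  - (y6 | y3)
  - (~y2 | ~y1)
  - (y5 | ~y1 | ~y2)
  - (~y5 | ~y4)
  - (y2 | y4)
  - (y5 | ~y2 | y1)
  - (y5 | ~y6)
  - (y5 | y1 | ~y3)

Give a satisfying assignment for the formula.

y1=1, y2=0, y3=1, y4=1, y5=0, y6=0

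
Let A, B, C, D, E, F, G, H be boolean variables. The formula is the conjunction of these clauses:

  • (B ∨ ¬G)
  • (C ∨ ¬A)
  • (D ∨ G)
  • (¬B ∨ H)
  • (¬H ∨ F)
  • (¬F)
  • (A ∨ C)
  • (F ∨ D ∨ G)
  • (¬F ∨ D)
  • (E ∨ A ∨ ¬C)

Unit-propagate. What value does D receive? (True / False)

True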